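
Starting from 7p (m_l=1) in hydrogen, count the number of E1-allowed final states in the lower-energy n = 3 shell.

4

E1 requires Δl = ±1, so l_f ∈ {0, 2}; with 0 ≤ l_f ≤ n_f−1 = 2, the allowed l_f values are {0, 2}.
For l_f = 0: m_f ∈ {m_i−1, m_i, m_i+1} ∩ [−0, 0] = {0} → 1 state.
For l_f = 2: m_f ∈ {m_i−1, m_i, m_i+1} ∩ [−2, 2] = {0, 1, 2} → 3 states.
Total: 4.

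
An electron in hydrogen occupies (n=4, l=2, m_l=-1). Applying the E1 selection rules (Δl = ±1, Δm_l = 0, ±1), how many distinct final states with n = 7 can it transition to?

E1 requires Δl = ±1, so l_f ∈ {1, 3}; with 0 ≤ l_f ≤ n_f−1 = 6, the allowed l_f values are {1, 3}.
For l_f = 1: m_f ∈ {m_i−1, m_i, m_i+1} ∩ [−1, 1] = {-1, 0} → 2 states.
For l_f = 3: m_f ∈ {m_i−1, m_i, m_i+1} ∩ [−3, 3] = {-2, -1, 0} → 3 states.
Total: 5.

5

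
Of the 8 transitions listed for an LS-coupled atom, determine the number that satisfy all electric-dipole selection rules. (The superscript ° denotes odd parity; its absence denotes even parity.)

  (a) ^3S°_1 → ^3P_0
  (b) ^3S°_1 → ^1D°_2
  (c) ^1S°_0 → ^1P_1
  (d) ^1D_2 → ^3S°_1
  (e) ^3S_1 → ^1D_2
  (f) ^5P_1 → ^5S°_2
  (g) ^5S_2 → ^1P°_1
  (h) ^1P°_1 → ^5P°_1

3

(a) allowed
(b) forbidden (parity, ΔS, ΔL fail)
(c) allowed
(d) forbidden (ΔS, ΔL fail)
(e) forbidden (parity, ΔS, ΔL fail)
(f) allowed
(g) forbidden (ΔS fails)
(h) forbidden (parity, ΔS fail)
Total allowed: 3 of 8.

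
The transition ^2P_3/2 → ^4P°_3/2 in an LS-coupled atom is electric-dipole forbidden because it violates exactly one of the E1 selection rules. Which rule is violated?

Parity must change: even → odd — passes.
ΔS = 0: S: 1/2 → 3/2 — fails.
ΔL = 0, ±1 (not L=0↔0): L: 1 → 1, ΔL = +0 — passes.
ΔJ = 0, ±1 (not J=0↔0): J: 3/2 → 3/2, ΔJ = +0 — passes.

the ΔS = 0 rule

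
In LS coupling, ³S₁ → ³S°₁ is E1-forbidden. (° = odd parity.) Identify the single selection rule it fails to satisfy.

the L=0 ↔ L=0 exclusion

Reading off the term symbols: S 1→1, L 0→0, J 1→1, parity even→odd.
Parity must change: even → odd — ok.
ΔS = 0: S: 1 → 1 — ok.
ΔL = 0, ±1 (not L=0↔0): L: 0 → 0, ΔL = +0 — fails.
ΔJ = 0, ±1 (not J=0↔0): J: 1 → 1, ΔJ = +0 — ok.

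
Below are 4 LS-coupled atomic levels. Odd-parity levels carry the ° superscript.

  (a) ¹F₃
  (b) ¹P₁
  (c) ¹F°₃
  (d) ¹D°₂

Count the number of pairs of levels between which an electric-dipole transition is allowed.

3

(a)–(b): forbidden (parity, ΔL, ΔJ).
(a)–(c): allowed.
(a)–(d): allowed.
(b)–(c): forbidden (ΔL, ΔJ).
(b)–(d): allowed.
(c)–(d): forbidden (parity).
Allowed pairs: 3 of 6.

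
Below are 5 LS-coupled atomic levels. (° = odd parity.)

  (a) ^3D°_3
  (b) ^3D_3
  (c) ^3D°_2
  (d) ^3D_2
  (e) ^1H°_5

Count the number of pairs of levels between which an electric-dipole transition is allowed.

4

(a)–(b): allowed.
(a)–(c): forbidden (parity).
(a)–(d): allowed.
(a)–(e): forbidden (parity, ΔS, ΔL, ΔJ).
(b)–(c): allowed.
(b)–(d): forbidden (parity).
(b)–(e): forbidden (ΔS, ΔL, ΔJ).
(c)–(d): allowed.
(c)–(e): forbidden (parity, ΔS, ΔL, ΔJ).
(d)–(e): forbidden (ΔS, ΔL, ΔJ).
Allowed pairs: 4 of 10.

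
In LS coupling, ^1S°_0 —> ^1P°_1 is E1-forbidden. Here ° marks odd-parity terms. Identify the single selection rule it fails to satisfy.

ΔJ = 0, ±1 (not J=0↔0): J: 0 → 1, ΔJ = +1 — ok.
ΔL = 0, ±1 (not L=0↔0): L: 0 → 1, ΔL = +1 — ok.
ΔS = 0: S: 0 → 0 — ok.
Parity must change: odd → odd — fails.

parity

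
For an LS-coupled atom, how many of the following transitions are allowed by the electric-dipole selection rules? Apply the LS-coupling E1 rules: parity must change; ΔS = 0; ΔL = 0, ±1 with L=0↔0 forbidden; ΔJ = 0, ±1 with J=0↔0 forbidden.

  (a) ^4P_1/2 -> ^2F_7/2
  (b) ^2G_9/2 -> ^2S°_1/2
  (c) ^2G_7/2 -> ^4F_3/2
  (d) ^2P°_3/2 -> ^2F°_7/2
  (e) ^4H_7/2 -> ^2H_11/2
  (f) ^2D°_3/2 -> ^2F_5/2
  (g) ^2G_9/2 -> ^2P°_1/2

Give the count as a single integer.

(a) forbidden (parity, ΔS, ΔL, ΔJ fail)
(b) forbidden (ΔL, ΔJ fail)
(c) forbidden (parity, ΔS, ΔJ fail)
(d) forbidden (parity, ΔL, ΔJ fail)
(e) forbidden (parity, ΔS, ΔJ fail)
(f) allowed
(g) forbidden (ΔL, ΔJ fail)
Total allowed: 1 of 7.

1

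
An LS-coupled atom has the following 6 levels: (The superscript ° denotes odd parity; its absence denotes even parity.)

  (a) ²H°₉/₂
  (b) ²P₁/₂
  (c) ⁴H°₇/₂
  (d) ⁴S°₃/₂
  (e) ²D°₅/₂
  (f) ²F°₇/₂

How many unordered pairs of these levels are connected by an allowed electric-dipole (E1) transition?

(a)–(b): forbidden (ΔL, ΔJ).
(a)–(c): forbidden (parity, ΔS).
(a)–(d): forbidden (parity, ΔS, ΔL, ΔJ).
(a)–(e): forbidden (parity, ΔL, ΔJ).
(a)–(f): forbidden (parity, ΔL).
(b)–(c): forbidden (ΔS, ΔL, ΔJ).
(b)–(d): forbidden (ΔS).
(b)–(e): forbidden (ΔJ).
(b)–(f): forbidden (ΔL, ΔJ).
(c)–(d): forbidden (parity, ΔL, ΔJ).
(c)–(e): forbidden (parity, ΔS, ΔL).
(c)–(f): forbidden (parity, ΔS, ΔL).
(d)–(e): forbidden (parity, ΔS, ΔL).
(d)–(f): forbidden (parity, ΔS, ΔL, ΔJ).
(e)–(f): forbidden (parity).
Allowed pairs: 0 of 15.

0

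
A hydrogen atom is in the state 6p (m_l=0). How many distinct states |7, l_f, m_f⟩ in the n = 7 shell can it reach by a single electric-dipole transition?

4

E1 requires Δl = ±1, so l_f ∈ {0, 2}; with 0 ≤ l_f ≤ n_f−1 = 6, the allowed l_f values are {0, 2}.
For l_f = 0: m_f ∈ {m_i−1, m_i, m_i+1} ∩ [−0, 0] = {0} → 1 state.
For l_f = 2: m_f ∈ {m_i−1, m_i, m_i+1} ∩ [−2, 2] = {-1, 0, 1} → 3 states.
Total: 4.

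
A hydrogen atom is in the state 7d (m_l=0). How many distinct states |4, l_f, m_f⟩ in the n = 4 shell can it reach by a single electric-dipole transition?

E1 requires Δl = ±1, so l_f ∈ {1, 3}; with 0 ≤ l_f ≤ n_f−1 = 3, the allowed l_f values are {1, 3}.
For l_f = 1: m_f ∈ {m_i−1, m_i, m_i+1} ∩ [−1, 1] = {-1, 0, 1} → 3 states.
For l_f = 3: m_f ∈ {m_i−1, m_i, m_i+1} ∩ [−3, 3] = {-1, 0, 1} → 3 states.
Total: 6.

6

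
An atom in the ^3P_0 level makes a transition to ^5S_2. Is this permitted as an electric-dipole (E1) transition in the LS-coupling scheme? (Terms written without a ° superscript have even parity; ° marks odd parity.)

forbidden

Initial level: S=1, L=1, J=0, parity even. Final level: S=2, L=0, J=2, parity even.
Parity must change: even → even — ✗.
ΔS = 0: S: 1 → 2 — ✗.
ΔL = 0, ±1 (not L=0↔0): L: 1 → 0, ΔL = -1 — ✓.
ΔJ = 0, ±1 (not J=0↔0): J: 0 → 2, ΔJ = +2 — ✗.
Rule(s) violated: parity, ΔS, ΔJ.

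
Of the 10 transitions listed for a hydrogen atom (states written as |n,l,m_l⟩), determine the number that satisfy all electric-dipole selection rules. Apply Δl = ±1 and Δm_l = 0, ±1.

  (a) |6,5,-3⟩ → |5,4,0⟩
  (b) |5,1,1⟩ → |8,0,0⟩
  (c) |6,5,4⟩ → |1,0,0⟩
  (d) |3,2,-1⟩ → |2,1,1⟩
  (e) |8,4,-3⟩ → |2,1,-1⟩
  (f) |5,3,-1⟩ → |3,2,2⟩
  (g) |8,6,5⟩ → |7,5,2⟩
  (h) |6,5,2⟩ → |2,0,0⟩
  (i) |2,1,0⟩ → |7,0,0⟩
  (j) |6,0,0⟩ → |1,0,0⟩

2

(a) forbidden — Δm_l = +3 (E1 requires Δm_l = 0, ±1)
(b) allowed
(c) forbidden — Δl = -5 (E1 requires Δl = ±1); Δm_l = -4 (E1 requires Δm_l = 0, ±1)
(d) forbidden — Δm_l = +2 (E1 requires Δm_l = 0, ±1)
(e) forbidden — Δl = -3 (E1 requires Δl = ±1); Δm_l = +2 (E1 requires Δm_l = 0, ±1)
(f) forbidden — Δm_l = +3 (E1 requires Δm_l = 0, ±1)
(g) forbidden — Δm_l = -3 (E1 requires Δm_l = 0, ±1)
(h) forbidden — Δl = -5 (E1 requires Δl = ±1); Δm_l = -2 (E1 requires Δm_l = 0, ±1)
(i) allowed
(j) forbidden — Δl = +0 (E1 requires Δl = ±1)
Total allowed: 2 of 10.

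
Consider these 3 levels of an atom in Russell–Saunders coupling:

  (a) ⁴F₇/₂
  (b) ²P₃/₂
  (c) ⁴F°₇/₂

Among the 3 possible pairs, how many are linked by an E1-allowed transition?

(a)–(b): forbidden (parity, ΔS, ΔL, ΔJ).
(a)–(c): allowed.
(b)–(c): forbidden (ΔS, ΔL, ΔJ).
Allowed pairs: 1 of 3.

1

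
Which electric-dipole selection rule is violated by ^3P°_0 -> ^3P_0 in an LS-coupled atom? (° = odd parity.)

Reading off the term symbols: S 1→1, L 1→1, J 0→0, parity odd→even.
ΔJ = 0, ±1 (not J=0↔0): J: 0 → 0, ΔJ = +0 — violated.
ΔS = 0: S: 1 → 1 — satisfied.
ΔL = 0, ±1 (not L=0↔0): L: 1 → 1, ΔL = +0 — satisfied.
Parity must change: odd → even — satisfied.

the J=0 ↔ J=0 exclusion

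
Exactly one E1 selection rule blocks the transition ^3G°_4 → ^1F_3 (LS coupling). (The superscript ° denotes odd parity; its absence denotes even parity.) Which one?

the ΔS = 0 rule

ΔS = 0: S: 1 → 0 — ✗.
ΔL = 0, ±1 (not L=0↔0): L: 4 → 3, ΔL = -1 — ✓.
ΔJ = 0, ±1 (not J=0↔0): J: 4 → 3, ΔJ = -1 — ✓.
Parity must change: odd → even — ✓.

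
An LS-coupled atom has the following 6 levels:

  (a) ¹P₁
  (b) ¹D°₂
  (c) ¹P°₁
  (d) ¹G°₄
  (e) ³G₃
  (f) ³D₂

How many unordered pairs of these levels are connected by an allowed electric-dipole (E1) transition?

(a)–(b): allowed.
(a)–(c): allowed.
(a)–(d): forbidden (ΔL, ΔJ).
(a)–(e): forbidden (parity, ΔS, ΔL, ΔJ).
(a)–(f): forbidden (parity, ΔS).
(b)–(c): forbidden (parity).
(b)–(d): forbidden (parity, ΔL, ΔJ).
(b)–(e): forbidden (ΔS, ΔL).
(b)–(f): forbidden (ΔS).
(c)–(d): forbidden (parity, ΔL, ΔJ).
(c)–(e): forbidden (ΔS, ΔL, ΔJ).
(c)–(f): forbidden (ΔS).
(d)–(e): forbidden (ΔS).
(d)–(f): forbidden (ΔS, ΔL, ΔJ).
(e)–(f): forbidden (parity, ΔL).
Allowed pairs: 2 of 15.

2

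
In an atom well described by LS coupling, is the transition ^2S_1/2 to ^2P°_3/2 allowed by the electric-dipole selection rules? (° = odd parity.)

Reading off the term symbols: S 1/2→1/2, L 0→1, J 1/2→3/2, parity even→odd.
Parity must change: even → odd — satisfied.
ΔS = 0: S: 1/2 → 1/2 — satisfied.
ΔL = 0, ±1 (not L=0↔0): L: 0 → 1, ΔL = +1 — satisfied.
ΔJ = 0, ±1 (not J=0↔0): J: 1/2 → 3/2, ΔJ = +1 — satisfied.
All four E1 rules are satisfied.

allowed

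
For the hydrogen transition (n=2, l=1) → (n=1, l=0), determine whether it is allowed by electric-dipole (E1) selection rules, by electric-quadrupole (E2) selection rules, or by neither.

Δl = 0 − 1 = -1; l_i + l_f = 1.
E1 (Δl = ±1): satisfied.
E2 (Δl = 0,±2, l_i+l_f ≥ 2): not satisfied.

E1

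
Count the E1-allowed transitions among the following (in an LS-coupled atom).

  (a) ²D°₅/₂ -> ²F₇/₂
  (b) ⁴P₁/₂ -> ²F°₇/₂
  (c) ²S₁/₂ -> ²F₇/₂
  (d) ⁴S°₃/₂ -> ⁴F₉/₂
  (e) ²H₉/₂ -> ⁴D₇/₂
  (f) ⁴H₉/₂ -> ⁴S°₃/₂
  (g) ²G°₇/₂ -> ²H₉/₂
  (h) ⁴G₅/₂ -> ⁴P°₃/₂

2

(a) allowed
(b) forbidden (ΔS, ΔL, ΔJ fail)
(c) forbidden (parity, ΔL, ΔJ fail)
(d) forbidden (ΔL, ΔJ fail)
(e) forbidden (parity, ΔS, ΔL fail)
(f) forbidden (ΔL, ΔJ fail)
(g) allowed
(h) forbidden (ΔL fails)
Total allowed: 2 of 8.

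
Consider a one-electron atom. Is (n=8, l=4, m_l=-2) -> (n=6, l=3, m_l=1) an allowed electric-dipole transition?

Δl = 3 − 4 = -1; the E1 rule Δl = ±1 is satisfied.
m_l: -2 → 1 (Δm_l = +3). |Δm_l| ≤ 1 violated.
The transition is electric-dipole forbidden.

forbidden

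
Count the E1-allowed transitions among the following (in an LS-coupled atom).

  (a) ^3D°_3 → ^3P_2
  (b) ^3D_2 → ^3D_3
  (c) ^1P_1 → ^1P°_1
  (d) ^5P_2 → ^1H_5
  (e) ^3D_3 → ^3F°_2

3

(a) allowed
(b) forbidden (parity fails)
(c) allowed
(d) forbidden (parity, ΔS, ΔL, ΔJ fail)
(e) allowed
Total allowed: 3 of 5.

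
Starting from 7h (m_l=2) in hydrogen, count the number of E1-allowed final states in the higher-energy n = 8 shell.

6

E1 requires Δl = ±1, so l_f ∈ {4, 6}; with 0 ≤ l_f ≤ n_f−1 = 7, the allowed l_f values are {4, 6}.
For l_f = 4: m_f ∈ {m_i−1, m_i, m_i+1} ∩ [−4, 4] = {1, 2, 3} → 3 states.
For l_f = 6: m_f ∈ {m_i−1, m_i, m_i+1} ∩ [−6, 6] = {1, 2, 3} → 3 states.
Total: 6.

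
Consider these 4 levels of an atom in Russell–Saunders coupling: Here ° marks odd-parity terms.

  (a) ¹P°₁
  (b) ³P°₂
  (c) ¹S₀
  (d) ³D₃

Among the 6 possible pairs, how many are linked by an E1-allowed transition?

(a)–(b): forbidden (parity, ΔS).
(a)–(c): allowed.
(a)–(d): forbidden (ΔS, ΔJ).
(b)–(c): forbidden (ΔS, ΔJ).
(b)–(d): allowed.
(c)–(d): forbidden (parity, ΔS, ΔL, ΔJ).
Allowed pairs: 2 of 6.

2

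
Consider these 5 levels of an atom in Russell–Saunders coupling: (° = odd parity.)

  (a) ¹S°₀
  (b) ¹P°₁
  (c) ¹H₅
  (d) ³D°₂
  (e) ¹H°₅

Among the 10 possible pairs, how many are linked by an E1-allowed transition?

1

(a)–(b): forbidden (parity).
(a)–(c): forbidden (ΔL, ΔJ).
(a)–(d): forbidden (parity, ΔS, ΔL, ΔJ).
(a)–(e): forbidden (parity, ΔL, ΔJ).
(b)–(c): forbidden (ΔL, ΔJ).
(b)–(d): forbidden (parity, ΔS).
(b)–(e): forbidden (parity, ΔL, ΔJ).
(c)–(d): forbidden (ΔS, ΔL, ΔJ).
(c)–(e): allowed.
(d)–(e): forbidden (parity, ΔS, ΔL, ΔJ).
Allowed pairs: 1 of 10.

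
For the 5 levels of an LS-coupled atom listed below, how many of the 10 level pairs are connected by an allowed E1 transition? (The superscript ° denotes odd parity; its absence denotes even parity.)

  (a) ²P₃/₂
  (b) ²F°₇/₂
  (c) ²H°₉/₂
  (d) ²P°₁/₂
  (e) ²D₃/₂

(a)–(b): forbidden (ΔL, ΔJ).
(a)–(c): forbidden (ΔL, ΔJ).
(a)–(d): allowed.
(a)–(e): forbidden (parity).
(b)–(c): forbidden (parity, ΔL).
(b)–(d): forbidden (parity, ΔL, ΔJ).
(b)–(e): forbidden (ΔJ).
(c)–(d): forbidden (parity, ΔL, ΔJ).
(c)–(e): forbidden (ΔL, ΔJ).
(d)–(e): allowed.
Allowed pairs: 2 of 10.

2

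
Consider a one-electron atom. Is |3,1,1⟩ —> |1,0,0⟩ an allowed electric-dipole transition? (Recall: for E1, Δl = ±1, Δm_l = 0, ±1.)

allowed

l: 1 → 0 (Δl = -1). Δl = ±1 ✓.
Δm_l = 0 − (1) = -1. E1 requires Δm_l = 0, ±1: ✓.
All E1 selection rules are satisfied.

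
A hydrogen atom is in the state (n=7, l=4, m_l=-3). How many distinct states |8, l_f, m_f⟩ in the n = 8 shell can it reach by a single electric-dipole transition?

5

E1 requires Δl = ±1, so l_f ∈ {3, 5}; with 0 ≤ l_f ≤ n_f−1 = 7, the allowed l_f values are {3, 5}.
For l_f = 3: m_f ∈ {m_i−1, m_i, m_i+1} ∩ [−3, 3] = {-3, -2} → 2 states.
For l_f = 5: m_f ∈ {m_i−1, m_i, m_i+1} ∩ [−5, 5] = {-4, -3, -2} → 3 states.
Total: 5.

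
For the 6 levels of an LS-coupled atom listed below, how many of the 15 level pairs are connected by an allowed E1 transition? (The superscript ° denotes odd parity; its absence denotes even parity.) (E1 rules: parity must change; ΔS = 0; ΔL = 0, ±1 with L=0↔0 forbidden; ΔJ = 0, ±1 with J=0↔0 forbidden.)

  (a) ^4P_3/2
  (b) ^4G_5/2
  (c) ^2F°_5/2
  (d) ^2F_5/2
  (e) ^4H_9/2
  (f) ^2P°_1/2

1

(a)–(b): forbidden (parity, ΔL).
(a)–(c): forbidden (ΔS, ΔL).
(a)–(d): forbidden (parity, ΔS, ΔL).
(a)–(e): forbidden (parity, ΔL, ΔJ).
(a)–(f): forbidden (ΔS).
(b)–(c): forbidden (ΔS).
(b)–(d): forbidden (parity, ΔS).
(b)–(e): forbidden (parity, ΔJ).
(b)–(f): forbidden (ΔS, ΔL, ΔJ).
(c)–(d): allowed.
(c)–(e): forbidden (ΔS, ΔL, ΔJ).
(c)–(f): forbidden (parity, ΔL, ΔJ).
(d)–(e): forbidden (parity, ΔS, ΔL, ΔJ).
(d)–(f): forbidden (ΔL, ΔJ).
(e)–(f): forbidden (ΔS, ΔL, ΔJ).
Allowed pairs: 1 of 15.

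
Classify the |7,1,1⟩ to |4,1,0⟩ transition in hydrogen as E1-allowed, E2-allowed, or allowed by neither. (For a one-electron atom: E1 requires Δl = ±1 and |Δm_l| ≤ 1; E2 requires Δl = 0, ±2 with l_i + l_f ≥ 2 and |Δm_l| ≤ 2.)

E2

Δl = 1 − 1 = +0; l_i + l_f = 2.
Δm_l = -1.
E1 (Δl = ±1, |Δm_l| ≤ 1): not satisfied.
E2 (Δl = 0,±2, l_i+l_f ≥ 2, |Δm_l| ≤ 2): satisfied.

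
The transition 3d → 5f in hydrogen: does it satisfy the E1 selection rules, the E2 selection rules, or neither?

Δl = 3 − 2 = +1; l_i + l_f = 5.
E1 (Δl = ±1): satisfied.
E2 (Δl = 0,±2, l_i+l_f ≥ 2): not satisfied.

E1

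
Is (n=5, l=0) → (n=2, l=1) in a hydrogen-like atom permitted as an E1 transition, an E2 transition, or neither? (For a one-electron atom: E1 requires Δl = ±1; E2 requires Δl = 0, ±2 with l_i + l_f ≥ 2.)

Δl = 1 − 0 = +1; l_i + l_f = 1.
E1 (Δl = ±1): satisfied.
E2 (Δl = 0,±2, l_i+l_f ≥ 2): not satisfied.

E1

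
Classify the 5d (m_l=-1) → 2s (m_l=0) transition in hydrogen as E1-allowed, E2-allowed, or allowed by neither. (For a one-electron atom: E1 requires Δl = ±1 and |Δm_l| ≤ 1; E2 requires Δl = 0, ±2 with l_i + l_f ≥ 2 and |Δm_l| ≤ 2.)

Δl = 0 − 2 = -2; l_i + l_f = 2.
Δm_l = +1.
E1 (Δl = ±1, |Δm_l| ≤ 1): not satisfied.
E2 (Δl = 0,±2, l_i+l_f ≥ 2, |Δm_l| ≤ 2): satisfied.

E2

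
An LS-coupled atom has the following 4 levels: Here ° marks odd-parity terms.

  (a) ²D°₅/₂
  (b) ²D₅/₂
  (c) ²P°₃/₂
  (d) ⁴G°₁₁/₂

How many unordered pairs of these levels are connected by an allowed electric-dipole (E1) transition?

(a)–(b): allowed.
(a)–(c): forbidden (parity).
(a)–(d): forbidden (parity, ΔS, ΔL, ΔJ).
(b)–(c): allowed.
(b)–(d): forbidden (ΔS, ΔL, ΔJ).
(c)–(d): forbidden (parity, ΔS, ΔL, ΔJ).
Allowed pairs: 2 of 6.

2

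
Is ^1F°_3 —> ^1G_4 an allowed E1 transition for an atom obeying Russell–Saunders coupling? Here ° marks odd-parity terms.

allowed

Initial level: S=0, L=3, J=3, parity odd. Final level: S=0, L=4, J=4, parity even.
Parity must change: odd → even — ok.
ΔS = 0: S: 0 → 0 — ok.
ΔL = 0, ±1 (not L=0↔0): L: 3 → 4, ΔL = +1 — ok.
ΔJ = 0, ±1 (not J=0↔0): J: 3 → 4, ΔJ = +1 — ok.
All four E1 rules are satisfied.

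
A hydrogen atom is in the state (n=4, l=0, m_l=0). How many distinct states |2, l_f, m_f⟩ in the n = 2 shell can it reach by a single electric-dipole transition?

E1 requires Δl = ±1, so l_f ∈ {-1, 1}; with 0 ≤ l_f ≤ n_f−1 = 1, the allowed l_f values are {1}.
For l_f = 1: m_f ∈ {m_i−1, m_i, m_i+1} ∩ [−1, 1] = {-1, 0, 1} → 3 states.
Total: 3.

3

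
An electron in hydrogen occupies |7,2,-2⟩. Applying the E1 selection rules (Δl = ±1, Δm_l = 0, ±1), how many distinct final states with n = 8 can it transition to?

E1 requires Δl = ±1, so l_f ∈ {1, 3}; with 0 ≤ l_f ≤ n_f−1 = 7, the allowed l_f values are {1, 3}.
For l_f = 1: m_f ∈ {m_i−1, m_i, m_i+1} ∩ [−1, 1] = {-1} → 1 state.
For l_f = 3: m_f ∈ {m_i−1, m_i, m_i+1} ∩ [−3, 3] = {-3, -2, -1} → 3 states.
Total: 4.

4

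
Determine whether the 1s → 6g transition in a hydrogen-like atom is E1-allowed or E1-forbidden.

l: 0 → 4 (Δl = +4). Δl = ±1 ✗.
The transition is electric-dipole forbidden.

forbidden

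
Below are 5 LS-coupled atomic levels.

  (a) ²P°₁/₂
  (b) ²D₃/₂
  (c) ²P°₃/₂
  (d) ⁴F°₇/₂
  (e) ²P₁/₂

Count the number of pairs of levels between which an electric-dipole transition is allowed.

(a)–(b): allowed.
(a)–(c): forbidden (parity).
(a)–(d): forbidden (parity, ΔS, ΔL, ΔJ).
(a)–(e): allowed.
(b)–(c): allowed.
(b)–(d): forbidden (ΔS, ΔJ).
(b)–(e): forbidden (parity).
(c)–(d): forbidden (parity, ΔS, ΔL, ΔJ).
(c)–(e): allowed.
(d)–(e): forbidden (ΔS, ΔL, ΔJ).
Allowed pairs: 4 of 10.

4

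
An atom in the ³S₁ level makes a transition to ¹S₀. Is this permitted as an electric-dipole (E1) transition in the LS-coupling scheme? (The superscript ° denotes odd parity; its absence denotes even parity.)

forbidden

Parity must change: even → even — violated.
ΔS = 0: S: 1 → 0 — violated.
ΔL = 0, ±1 (not L=0↔0): L: 0 → 0, ΔL = +0 — violated.
ΔJ = 0, ±1 (not J=0↔0): J: 1 → 0, ΔJ = -1 — satisfied.
Rule(s) violated: parity, ΔS, ΔL.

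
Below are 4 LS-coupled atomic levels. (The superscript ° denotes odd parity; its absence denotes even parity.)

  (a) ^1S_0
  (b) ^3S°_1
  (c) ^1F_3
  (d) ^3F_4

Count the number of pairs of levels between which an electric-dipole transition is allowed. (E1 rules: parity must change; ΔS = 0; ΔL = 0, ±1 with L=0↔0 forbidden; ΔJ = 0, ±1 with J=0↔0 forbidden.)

(a)–(b): forbidden (ΔS, ΔL).
(a)–(c): forbidden (parity, ΔL, ΔJ).
(a)–(d): forbidden (parity, ΔS, ΔL, ΔJ).
(b)–(c): forbidden (ΔS, ΔL, ΔJ).
(b)–(d): forbidden (ΔL, ΔJ).
(c)–(d): forbidden (parity, ΔS).
Allowed pairs: 0 of 6.

0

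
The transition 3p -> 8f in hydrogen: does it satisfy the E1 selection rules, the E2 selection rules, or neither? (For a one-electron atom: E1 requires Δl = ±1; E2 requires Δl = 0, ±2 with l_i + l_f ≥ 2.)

Δl = 3 − 1 = +2; l_i + l_f = 4.
E1 (Δl = ±1): not satisfied.
E2 (Δl = 0,±2, l_i+l_f ≥ 2): satisfied.

E2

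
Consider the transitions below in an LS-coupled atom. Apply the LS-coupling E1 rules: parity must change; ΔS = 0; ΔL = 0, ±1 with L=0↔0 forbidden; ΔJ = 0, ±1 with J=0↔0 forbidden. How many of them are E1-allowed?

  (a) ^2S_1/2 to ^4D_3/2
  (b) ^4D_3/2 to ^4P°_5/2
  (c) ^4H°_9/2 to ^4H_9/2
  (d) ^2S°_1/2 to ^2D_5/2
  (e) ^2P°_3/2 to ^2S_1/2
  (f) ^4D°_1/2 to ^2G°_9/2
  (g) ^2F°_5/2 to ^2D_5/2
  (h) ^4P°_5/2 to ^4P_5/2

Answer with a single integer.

5

(a) forbidden (parity, ΔS, ΔL fail)
(b) allowed
(c) allowed
(d) forbidden (ΔL, ΔJ fail)
(e) allowed
(f) forbidden (parity, ΔS, ΔL, ΔJ fail)
(g) allowed
(h) allowed
Total allowed: 5 of 8.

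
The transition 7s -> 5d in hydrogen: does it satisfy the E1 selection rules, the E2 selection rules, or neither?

E2

Δl = 2 − 0 = +2; l_i + l_f = 2.
E1 (Δl = ±1): not satisfied.
E2 (Δl = 0,±2, l_i+l_f ≥ 2): satisfied.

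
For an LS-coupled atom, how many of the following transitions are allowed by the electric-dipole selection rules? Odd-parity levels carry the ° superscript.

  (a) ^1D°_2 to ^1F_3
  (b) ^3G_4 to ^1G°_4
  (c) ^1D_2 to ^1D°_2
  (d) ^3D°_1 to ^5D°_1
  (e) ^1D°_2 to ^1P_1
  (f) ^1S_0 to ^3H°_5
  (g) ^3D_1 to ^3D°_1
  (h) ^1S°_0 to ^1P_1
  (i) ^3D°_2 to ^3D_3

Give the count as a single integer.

6

(a) allowed
(b) forbidden (ΔS fails)
(c) allowed
(d) forbidden (parity, ΔS fail)
(e) allowed
(f) forbidden (ΔS, ΔL, ΔJ fail)
(g) allowed
(h) allowed
(i) allowed
Total allowed: 6 of 9.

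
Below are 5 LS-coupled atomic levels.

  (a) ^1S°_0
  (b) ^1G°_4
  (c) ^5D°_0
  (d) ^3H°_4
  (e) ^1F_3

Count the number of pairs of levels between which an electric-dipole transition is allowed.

1

(a)–(b): forbidden (parity, ΔL, ΔJ).
(a)–(c): forbidden (parity, ΔS, ΔL, ΔJ).
(a)–(d): forbidden (parity, ΔS, ΔL, ΔJ).
(a)–(e): forbidden (ΔL, ΔJ).
(b)–(c): forbidden (parity, ΔS, ΔL, ΔJ).
(b)–(d): forbidden (parity, ΔS).
(b)–(e): allowed.
(c)–(d): forbidden (parity, ΔS, ΔL, ΔJ).
(c)–(e): forbidden (ΔS, ΔJ).
(d)–(e): forbidden (ΔS, ΔL).
Allowed pairs: 1 of 10.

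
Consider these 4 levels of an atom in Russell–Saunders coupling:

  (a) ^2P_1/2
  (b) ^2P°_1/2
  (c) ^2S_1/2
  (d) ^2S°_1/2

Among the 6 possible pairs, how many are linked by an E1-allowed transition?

3

(a)–(b): allowed.
(a)–(c): forbidden (parity).
(a)–(d): allowed.
(b)–(c): allowed.
(b)–(d): forbidden (parity).
(c)–(d): forbidden (ΔL).
Allowed pairs: 3 of 6.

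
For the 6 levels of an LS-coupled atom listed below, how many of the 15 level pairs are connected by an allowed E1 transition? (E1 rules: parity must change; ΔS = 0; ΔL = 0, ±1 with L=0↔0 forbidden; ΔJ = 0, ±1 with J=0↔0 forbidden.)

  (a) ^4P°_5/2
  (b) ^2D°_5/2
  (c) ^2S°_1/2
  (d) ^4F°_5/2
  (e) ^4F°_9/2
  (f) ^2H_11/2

0

(a)–(b): forbidden (parity, ΔS).
(a)–(c): forbidden (parity, ΔS, ΔJ).
(a)–(d): forbidden (parity, ΔL).
(a)–(e): forbidden (parity, ΔL, ΔJ).
(a)–(f): forbidden (ΔS, ΔL, ΔJ).
(b)–(c): forbidden (parity, ΔL, ΔJ).
(b)–(d): forbidden (parity, ΔS).
(b)–(e): forbidden (parity, ΔS, ΔJ).
(b)–(f): forbidden (ΔL, ΔJ).
(c)–(d): forbidden (parity, ΔS, ΔL, ΔJ).
(c)–(e): forbidden (parity, ΔS, ΔL, ΔJ).
(c)–(f): forbidden (ΔL, ΔJ).
(d)–(e): forbidden (parity, ΔJ).
(d)–(f): forbidden (ΔS, ΔL, ΔJ).
(e)–(f): forbidden (ΔS, ΔL).
Allowed pairs: 0 of 15.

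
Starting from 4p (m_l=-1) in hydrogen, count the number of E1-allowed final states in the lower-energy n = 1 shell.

1

E1 requires Δl = ±1, so l_f ∈ {0, 2}; with 0 ≤ l_f ≤ n_f−1 = 0, the allowed l_f values are {0}.
For l_f = 0: m_f ∈ {m_i−1, m_i, m_i+1} ∩ [−0, 0] = {0} → 1 state.
Total: 1.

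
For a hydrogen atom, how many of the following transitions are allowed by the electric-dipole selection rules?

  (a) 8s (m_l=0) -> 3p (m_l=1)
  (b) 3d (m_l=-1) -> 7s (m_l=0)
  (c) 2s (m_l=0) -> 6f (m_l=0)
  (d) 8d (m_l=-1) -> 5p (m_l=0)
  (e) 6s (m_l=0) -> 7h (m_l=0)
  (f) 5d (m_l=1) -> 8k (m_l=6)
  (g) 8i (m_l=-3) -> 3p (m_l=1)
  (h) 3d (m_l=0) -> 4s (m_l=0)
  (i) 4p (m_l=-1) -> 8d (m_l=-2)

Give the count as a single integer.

3

(a) allowed
(b) forbidden — Δl = -2 (E1 requires Δl = ±1)
(c) forbidden — Δl = +3 (E1 requires Δl = ±1)
(d) allowed
(e) forbidden — Δl = +5 (E1 requires Δl = ±1)
(f) forbidden — Δl = +5 (E1 requires Δl = ±1); Δm_l = +5 (E1 requires Δm_l = 0, ±1)
(g) forbidden — Δl = -5 (E1 requires Δl = ±1); Δm_l = +4 (E1 requires Δm_l = 0, ±1)
(h) forbidden — Δl = -2 (E1 requires Δl = ±1)
(i) allowed
Total allowed: 3 of 9.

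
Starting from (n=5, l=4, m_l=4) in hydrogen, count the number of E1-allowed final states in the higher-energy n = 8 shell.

E1 requires Δl = ±1, so l_f ∈ {3, 5}; with 0 ≤ l_f ≤ n_f−1 = 7, the allowed l_f values are {3, 5}.
For l_f = 3: m_f ∈ {m_i−1, m_i, m_i+1} ∩ [−3, 3] = {3} → 1 state.
For l_f = 5: m_f ∈ {m_i−1, m_i, m_i+1} ∩ [−5, 5] = {3, 4, 5} → 3 states.
Total: 4.

4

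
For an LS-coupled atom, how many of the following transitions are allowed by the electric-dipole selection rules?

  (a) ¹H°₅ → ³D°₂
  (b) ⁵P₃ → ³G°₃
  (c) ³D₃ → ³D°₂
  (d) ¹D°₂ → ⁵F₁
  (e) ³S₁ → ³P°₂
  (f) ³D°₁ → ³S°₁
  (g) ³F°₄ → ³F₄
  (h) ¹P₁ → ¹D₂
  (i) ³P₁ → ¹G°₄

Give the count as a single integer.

(a) forbidden (parity, ΔS, ΔL, ΔJ fail)
(b) forbidden (ΔS, ΔL fail)
(c) allowed
(d) forbidden (ΔS fails)
(e) allowed
(f) forbidden (parity, ΔL fail)
(g) allowed
(h) forbidden (parity fails)
(i) forbidden (ΔS, ΔL, ΔJ fail)
Total allowed: 3 of 9.

3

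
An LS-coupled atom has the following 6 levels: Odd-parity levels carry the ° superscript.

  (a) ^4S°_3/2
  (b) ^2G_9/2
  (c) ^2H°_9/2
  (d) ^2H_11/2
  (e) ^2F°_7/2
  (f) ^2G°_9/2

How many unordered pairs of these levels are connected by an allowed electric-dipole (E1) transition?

(a)–(b): forbidden (ΔS, ΔL, ΔJ).
(a)–(c): forbidden (parity, ΔS, ΔL, ΔJ).
(a)–(d): forbidden (ΔS, ΔL, ΔJ).
(a)–(e): forbidden (parity, ΔS, ΔL, ΔJ).
(a)–(f): forbidden (parity, ΔS, ΔL, ΔJ).
(b)–(c): allowed.
(b)–(d): forbidden (parity).
(b)–(e): allowed.
(b)–(f): allowed.
(c)–(d): allowed.
(c)–(e): forbidden (parity, ΔL).
(c)–(f): forbidden (parity).
(d)–(e): forbidden (ΔL, ΔJ).
(d)–(f): allowed.
(e)–(f): forbidden (parity).
Allowed pairs: 5 of 15.

5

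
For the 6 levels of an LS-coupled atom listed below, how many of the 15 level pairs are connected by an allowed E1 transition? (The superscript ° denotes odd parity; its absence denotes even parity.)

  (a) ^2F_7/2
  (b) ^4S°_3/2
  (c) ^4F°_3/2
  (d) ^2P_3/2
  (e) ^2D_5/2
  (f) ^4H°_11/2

0

(a)–(b): forbidden (ΔS, ΔL, ΔJ).
(a)–(c): forbidden (ΔS, ΔJ).
(a)–(d): forbidden (parity, ΔL, ΔJ).
(a)–(e): forbidden (parity).
(a)–(f): forbidden (ΔS, ΔL, ΔJ).
(b)–(c): forbidden (parity, ΔL).
(b)–(d): forbidden (ΔS).
(b)–(e): forbidden (ΔS, ΔL).
(b)–(f): forbidden (parity, ΔL, ΔJ).
(c)–(d): forbidden (ΔS, ΔL).
(c)–(e): forbidden (ΔS).
(c)–(f): forbidden (parity, ΔL, ΔJ).
(d)–(e): forbidden (parity).
(d)–(f): forbidden (ΔS, ΔL, ΔJ).
(e)–(f): forbidden (ΔS, ΔL, ΔJ).
Allowed pairs: 0 of 15.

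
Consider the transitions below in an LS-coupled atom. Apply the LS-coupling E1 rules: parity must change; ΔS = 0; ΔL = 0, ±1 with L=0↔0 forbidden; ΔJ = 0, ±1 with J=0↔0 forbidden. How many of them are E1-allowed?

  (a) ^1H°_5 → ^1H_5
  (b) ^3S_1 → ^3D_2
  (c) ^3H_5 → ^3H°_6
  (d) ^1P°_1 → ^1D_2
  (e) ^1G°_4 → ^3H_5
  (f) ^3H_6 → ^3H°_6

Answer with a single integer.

(a) allowed
(b) forbidden (parity, ΔL fail)
(c) allowed
(d) allowed
(e) forbidden (ΔS fails)
(f) allowed
Total allowed: 4 of 6.

4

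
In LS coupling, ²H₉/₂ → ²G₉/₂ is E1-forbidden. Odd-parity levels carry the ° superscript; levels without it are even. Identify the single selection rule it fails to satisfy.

Initial level: S=1/2, L=5, J=9/2, parity even. Final level: S=1/2, L=4, J=9/2, parity even.
Parity must change: even → even — violated.
ΔS = 0: S: 1/2 → 1/2 — satisfied.
ΔL = 0, ±1 (not L=0↔0): L: 5 → 4, ΔL = -1 — satisfied.
ΔJ = 0, ±1 (not J=0↔0): J: 9/2 → 9/2, ΔJ = +0 — satisfied.

parity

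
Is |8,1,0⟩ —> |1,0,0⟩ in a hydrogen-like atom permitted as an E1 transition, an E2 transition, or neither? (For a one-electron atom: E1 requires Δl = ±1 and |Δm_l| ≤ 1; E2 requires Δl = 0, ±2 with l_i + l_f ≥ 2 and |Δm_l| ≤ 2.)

Δl = 0 − 1 = -1; l_i + l_f = 1.
Δm_l = +0.
E1 (Δl = ±1, |Δm_l| ≤ 1): satisfied.
E2 (Δl = 0,±2, l_i+l_f ≥ 2, |Δm_l| ≤ 2): not satisfied.

E1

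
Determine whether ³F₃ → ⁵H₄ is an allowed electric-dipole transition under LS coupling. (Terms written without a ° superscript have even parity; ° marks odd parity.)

Initial level: S=1, L=3, J=3, parity even. Final level: S=2, L=5, J=4, parity even.
Parity must change: even → even — fails.
ΔS = 0: S: 1 → 2 — fails.
ΔL = 0, ±1 (not L=0↔0): L: 3 → 5, ΔL = +2 — fails.
ΔJ = 0, ±1 (not J=0↔0): J: 3 → 4, ΔJ = +1 — passes.
Rule(s) violated: parity, ΔS, ΔL.

forbidden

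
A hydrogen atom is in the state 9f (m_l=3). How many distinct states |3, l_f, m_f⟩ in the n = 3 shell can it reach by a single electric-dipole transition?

1

E1 requires Δl = ±1, so l_f ∈ {2, 4}; with 0 ≤ l_f ≤ n_f−1 = 2, the allowed l_f values are {2}.
For l_f = 2: m_f ∈ {m_i−1, m_i, m_i+1} ∩ [−2, 2] = {2} → 1 state.
Total: 1.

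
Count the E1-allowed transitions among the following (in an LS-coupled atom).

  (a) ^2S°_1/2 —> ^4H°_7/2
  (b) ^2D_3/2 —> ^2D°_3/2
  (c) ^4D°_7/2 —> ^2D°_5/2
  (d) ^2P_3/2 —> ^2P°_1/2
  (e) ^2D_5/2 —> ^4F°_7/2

(a) forbidden (parity, ΔS, ΔL, ΔJ fail)
(b) allowed
(c) forbidden (parity, ΔS fail)
(d) allowed
(e) forbidden (ΔS fails)
Total allowed: 2 of 5.

2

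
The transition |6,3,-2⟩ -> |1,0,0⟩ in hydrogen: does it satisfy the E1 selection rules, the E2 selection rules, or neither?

neither

Δl = 0 − 3 = -3; l_i + l_f = 3.
Δm_l = +2.
E1 (Δl = ±1, |Δm_l| ≤ 1): not satisfied.
E2 (Δl = 0,±2, l_i+l_f ≥ 2, |Δm_l| ≤ 2): not satisfied.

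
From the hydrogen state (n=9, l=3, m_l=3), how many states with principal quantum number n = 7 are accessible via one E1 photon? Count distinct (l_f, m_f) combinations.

E1 requires Δl = ±1, so l_f ∈ {2, 4}; with 0 ≤ l_f ≤ n_f−1 = 6, the allowed l_f values are {2, 4}.
For l_f = 2: m_f ∈ {m_i−1, m_i, m_i+1} ∩ [−2, 2] = {2} → 1 state.
For l_f = 4: m_f ∈ {m_i−1, m_i, m_i+1} ∩ [−4, 4] = {2, 3, 4} → 3 states.
Total: 4.

4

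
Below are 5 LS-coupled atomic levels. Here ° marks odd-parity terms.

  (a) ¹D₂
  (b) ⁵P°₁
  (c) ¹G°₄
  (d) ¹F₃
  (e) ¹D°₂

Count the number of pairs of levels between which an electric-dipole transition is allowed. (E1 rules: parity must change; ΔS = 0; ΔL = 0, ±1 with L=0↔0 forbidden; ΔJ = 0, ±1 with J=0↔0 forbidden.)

3

(a)–(b): forbidden (ΔS).
(a)–(c): forbidden (ΔL, ΔJ).
(a)–(d): forbidden (parity).
(a)–(e): allowed.
(b)–(c): forbidden (parity, ΔS, ΔL, ΔJ).
(b)–(d): forbidden (ΔS, ΔL, ΔJ).
(b)–(e): forbidden (parity, ΔS).
(c)–(d): allowed.
(c)–(e): forbidden (parity, ΔL, ΔJ).
(d)–(e): allowed.
Allowed pairs: 3 of 10.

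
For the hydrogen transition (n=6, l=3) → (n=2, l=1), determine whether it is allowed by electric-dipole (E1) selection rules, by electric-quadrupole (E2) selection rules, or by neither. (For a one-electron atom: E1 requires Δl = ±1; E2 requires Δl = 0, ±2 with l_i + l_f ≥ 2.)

E2

Δl = 1 − 3 = -2; l_i + l_f = 4.
E1 (Δl = ±1): not satisfied.
E2 (Δl = 0,±2, l_i+l_f ≥ 2): satisfied.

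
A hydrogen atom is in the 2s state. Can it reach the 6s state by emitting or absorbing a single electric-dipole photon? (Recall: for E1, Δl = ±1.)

Initial l = 0, final l = 0, so Δl = +0. E1 requires Δl = ±1: fails.
The transition is electric-dipole forbidden.

forbidden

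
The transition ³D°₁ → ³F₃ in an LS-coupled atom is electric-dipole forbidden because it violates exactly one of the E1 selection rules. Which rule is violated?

Parity must change: odd → even — satisfied.
ΔS = 0: S: 1 → 1 — satisfied.
ΔL = 0, ±1 (not L=0↔0): L: 2 → 3, ΔL = +1 — satisfied.
ΔJ = 0, ±1 (not J=0↔0): J: 1 → 3, ΔJ = +2 — violated.

the ΔJ = 0, ±1 rule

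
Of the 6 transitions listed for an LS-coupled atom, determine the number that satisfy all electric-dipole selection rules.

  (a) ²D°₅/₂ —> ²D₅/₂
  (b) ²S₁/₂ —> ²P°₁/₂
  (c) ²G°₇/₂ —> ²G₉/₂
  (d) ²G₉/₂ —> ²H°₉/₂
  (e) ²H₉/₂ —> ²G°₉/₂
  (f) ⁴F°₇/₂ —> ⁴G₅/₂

(a) allowed
(b) allowed
(c) allowed
(d) allowed
(e) allowed
(f) allowed
Total allowed: 6 of 6.

6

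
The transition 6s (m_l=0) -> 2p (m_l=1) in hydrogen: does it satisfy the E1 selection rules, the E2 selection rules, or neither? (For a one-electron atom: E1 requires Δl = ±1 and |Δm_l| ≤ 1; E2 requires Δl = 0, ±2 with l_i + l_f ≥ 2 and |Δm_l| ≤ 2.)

E1

Δl = 1 − 0 = +1; l_i + l_f = 1.
Δm_l = +1.
E1 (Δl = ±1, |Δm_l| ≤ 1): satisfied.
E2 (Δl = 0,±2, l_i+l_f ≥ 2, |Δm_l| ≤ 2): not satisfied.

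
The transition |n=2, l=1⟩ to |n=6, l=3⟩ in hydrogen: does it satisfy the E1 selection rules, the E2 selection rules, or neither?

E2

Δl = 3 − 1 = +2; l_i + l_f = 4.
E1 (Δl = ±1): not satisfied.
E2 (Δl = 0,±2, l_i+l_f ≥ 2): satisfied.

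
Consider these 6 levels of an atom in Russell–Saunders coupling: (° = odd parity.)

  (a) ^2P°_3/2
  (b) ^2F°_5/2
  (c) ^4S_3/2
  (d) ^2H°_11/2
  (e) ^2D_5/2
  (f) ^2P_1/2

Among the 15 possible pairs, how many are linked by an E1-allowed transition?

(a)–(b): forbidden (parity, ΔL).
(a)–(c): forbidden (ΔS).
(a)–(d): forbidden (parity, ΔL, ΔJ).
(a)–(e): allowed.
(a)–(f): allowed.
(b)–(c): forbidden (ΔS, ΔL).
(b)–(d): forbidden (parity, ΔL, ΔJ).
(b)–(e): allowed.
(b)–(f): forbidden (ΔL, ΔJ).
(c)–(d): forbidden (ΔS, ΔL, ΔJ).
(c)–(e): forbidden (parity, ΔS, ΔL).
(c)–(f): forbidden (parity, ΔS).
(d)–(e): forbidden (ΔL, ΔJ).
(d)–(f): forbidden (ΔL, ΔJ).
(e)–(f): forbidden (parity, ΔJ).
Allowed pairs: 3 of 15.

3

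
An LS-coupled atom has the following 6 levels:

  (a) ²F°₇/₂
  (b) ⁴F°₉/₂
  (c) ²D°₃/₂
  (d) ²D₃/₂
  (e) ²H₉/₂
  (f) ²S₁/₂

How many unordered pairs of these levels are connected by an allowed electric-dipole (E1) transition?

1

(a)–(b): forbidden (parity, ΔS).
(a)–(c): forbidden (parity, ΔJ).
(a)–(d): forbidden (ΔJ).
(a)–(e): forbidden (ΔL).
(a)–(f): forbidden (ΔL, ΔJ).
(b)–(c): forbidden (parity, ΔS, ΔJ).
(b)–(d): forbidden (ΔS, ΔJ).
(b)–(e): forbidden (ΔS, ΔL).
(b)–(f): forbidden (ΔS, ΔL, ΔJ).
(c)–(d): allowed.
(c)–(e): forbidden (ΔL, ΔJ).
(c)–(f): forbidden (ΔL).
(d)–(e): forbidden (parity, ΔL, ΔJ).
(d)–(f): forbidden (parity, ΔL).
(e)–(f): forbidden (parity, ΔL, ΔJ).
Allowed pairs: 1 of 15.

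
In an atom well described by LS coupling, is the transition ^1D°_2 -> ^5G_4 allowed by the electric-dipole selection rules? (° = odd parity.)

forbidden

Reading off the term symbols: S 0→2, L 2→4, J 2→4, parity odd→even.
ΔS = 0: S: 0 → 2 — violated.
Parity must change: odd → even — satisfied.
ΔJ = 0, ±1 (not J=0↔0): J: 2 → 4, ΔJ = +2 — violated.
ΔL = 0, ±1 (not L=0↔0): L: 2 → 4, ΔL = +2 — violated.
Rule(s) violated: ΔS, ΔL, ΔJ.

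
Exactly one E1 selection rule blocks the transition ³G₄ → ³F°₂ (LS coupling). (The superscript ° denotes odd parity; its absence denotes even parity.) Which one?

the ΔJ = 0, ±1 rule

Initial level: S=1, L=4, J=4, parity even. Final level: S=1, L=3, J=2, parity odd.
ΔL = 0, ±1 (not L=0↔0): L: 4 → 3, ΔL = -1 — ✓.
ΔJ = 0, ±1 (not J=0↔0): J: 4 → 2, ΔJ = -2 — ✗.
ΔS = 0: S: 1 → 1 — ✓.
Parity must change: even → odd — ✓.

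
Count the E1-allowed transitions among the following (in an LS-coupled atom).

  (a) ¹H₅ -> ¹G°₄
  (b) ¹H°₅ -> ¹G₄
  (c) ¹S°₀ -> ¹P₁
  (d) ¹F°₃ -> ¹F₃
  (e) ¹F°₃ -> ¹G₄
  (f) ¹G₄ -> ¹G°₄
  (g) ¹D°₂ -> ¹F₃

(a) allowed
(b) allowed
(c) allowed
(d) allowed
(e) allowed
(f) allowed
(g) allowed
Total allowed: 7 of 7.

7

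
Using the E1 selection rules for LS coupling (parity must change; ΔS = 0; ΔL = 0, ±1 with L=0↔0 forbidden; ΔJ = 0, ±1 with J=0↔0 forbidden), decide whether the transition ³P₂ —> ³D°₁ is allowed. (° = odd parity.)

allowed

Parity must change: even → odd — satisfied.
ΔS = 0: S: 1 → 1 — satisfied.
ΔL = 0, ±1 (not L=0↔0): L: 1 → 2, ΔL = +1 — satisfied.
ΔJ = 0, ±1 (not J=0↔0): J: 2 → 1, ΔJ = -1 — satisfied.
All four E1 rules are satisfied.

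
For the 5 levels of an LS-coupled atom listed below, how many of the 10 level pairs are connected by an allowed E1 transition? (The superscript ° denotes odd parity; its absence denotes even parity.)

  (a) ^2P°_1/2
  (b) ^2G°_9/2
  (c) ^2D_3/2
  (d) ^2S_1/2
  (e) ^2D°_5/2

(a)–(b): forbidden (parity, ΔL, ΔJ).
(a)–(c): allowed.
(a)–(d): allowed.
(a)–(e): forbidden (parity, ΔJ).
(b)–(c): forbidden (ΔL, ΔJ).
(b)–(d): forbidden (ΔL, ΔJ).
(b)–(e): forbidden (parity, ΔL, ΔJ).
(c)–(d): forbidden (parity, ΔL).
(c)–(e): allowed.
(d)–(e): forbidden (ΔL, ΔJ).
Allowed pairs: 3 of 10.

3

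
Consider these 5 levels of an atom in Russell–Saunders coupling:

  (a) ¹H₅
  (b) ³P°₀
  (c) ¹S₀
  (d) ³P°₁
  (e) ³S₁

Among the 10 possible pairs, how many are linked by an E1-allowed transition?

2

(a)–(b): forbidden (ΔS, ΔL, ΔJ).
(a)–(c): forbidden (parity, ΔL, ΔJ).
(a)–(d): forbidden (ΔS, ΔL, ΔJ).
(a)–(e): forbidden (parity, ΔS, ΔL, ΔJ).
(b)–(c): forbidden (ΔS, ΔJ).
(b)–(d): forbidden (parity).
(b)–(e): allowed.
(c)–(d): forbidden (ΔS).
(c)–(e): forbidden (parity, ΔS, ΔL).
(d)–(e): allowed.
Allowed pairs: 2 of 10.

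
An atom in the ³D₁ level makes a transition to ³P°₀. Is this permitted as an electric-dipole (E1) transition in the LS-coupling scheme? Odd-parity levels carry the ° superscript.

Reading off the term symbols: S 1→1, L 2→1, J 1→0, parity even→odd.
ΔJ = 0, ±1 (not J=0↔0): J: 1 → 0, ΔJ = -1 — satisfied.
ΔL = 0, ±1 (not L=0↔0): L: 2 → 1, ΔL = -1 — satisfied.
ΔS = 0: S: 1 → 1 — satisfied.
Parity must change: even → odd — satisfied.
All four E1 rules are satisfied.

allowed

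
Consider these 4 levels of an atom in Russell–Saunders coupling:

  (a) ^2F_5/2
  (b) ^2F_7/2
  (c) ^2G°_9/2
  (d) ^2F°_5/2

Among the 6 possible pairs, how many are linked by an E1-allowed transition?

3

(a)–(b): forbidden (parity).
(a)–(c): forbidden (ΔJ).
(a)–(d): allowed.
(b)–(c): allowed.
(b)–(d): allowed.
(c)–(d): forbidden (parity, ΔJ).
Allowed pairs: 3 of 6.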